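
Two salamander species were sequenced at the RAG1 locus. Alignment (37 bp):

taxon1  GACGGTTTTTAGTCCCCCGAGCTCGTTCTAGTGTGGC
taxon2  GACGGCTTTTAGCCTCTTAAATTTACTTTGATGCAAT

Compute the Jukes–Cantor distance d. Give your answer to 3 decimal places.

0.784

The sequences differ at 18 of 37 sites, so p = 18/37 ≈ 0.486486.
d = −(3/4) ln(1 − 4p/3) = −0.75 ln(1 − 0.648648) = −0.75 ln(0.351352)
  = −0.75 × (-1.045967) = 0.784475 substitutions/site.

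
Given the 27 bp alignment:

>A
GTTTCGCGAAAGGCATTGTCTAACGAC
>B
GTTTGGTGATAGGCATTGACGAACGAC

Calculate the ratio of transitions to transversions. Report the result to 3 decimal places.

0.250

Transitions are A↔G and C↔T; transversions are all other mismatches.
Transitions: 1. Transversions: 4.
R = 1/4 = 0.250.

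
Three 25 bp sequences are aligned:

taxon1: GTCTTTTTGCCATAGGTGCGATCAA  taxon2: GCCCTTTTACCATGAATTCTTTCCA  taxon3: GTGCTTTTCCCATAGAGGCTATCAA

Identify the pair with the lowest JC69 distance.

taxon1–taxon2: 10/25 differ, p = 0.400, d = 0.572.
taxon1–taxon3: 6/25 differ, p = 0.240, d = 0.289.
taxon2–taxon3: 9/25 differ, p = 0.360, d = 0.490.
The smallest distance is between taxon1 and taxon3.

taxon1 and taxon3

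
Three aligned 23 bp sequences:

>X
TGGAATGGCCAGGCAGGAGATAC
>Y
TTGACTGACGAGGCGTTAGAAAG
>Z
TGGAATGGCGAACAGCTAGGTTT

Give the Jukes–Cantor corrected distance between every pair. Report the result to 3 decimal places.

X–Y: 9/23 sites differ → p ≈ 0.391304, d = −0.75 ln(1 − 0.521739) = 0.553199 ≈ 0.553.
X–Z: 10/23 sites differ → p ≈ 0.434783, d = −0.75 ln(1 − 0.579711) = 0.650110 ≈ 0.650.
Y–Z: 11/23 sites differ → p ≈ 0.478261, d = −0.75 ln(1 − 0.637681) = 0.761423 ≈ 0.761.

d(X,Y) = 0.553, d(X,Z) = 0.650, d(Y,Z) = 0.761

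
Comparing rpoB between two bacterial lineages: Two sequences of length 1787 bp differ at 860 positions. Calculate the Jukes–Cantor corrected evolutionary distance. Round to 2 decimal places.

0.77

p = 860/1787 ≈ 0.481253.
d = −(3/4) ln(1 − 4p/3) = −0.75 ln(1 − 0.641671) = −0.75 ln(0.358329)
  = −0.75 × (-1.026304) = 0.769728 substitutions/site.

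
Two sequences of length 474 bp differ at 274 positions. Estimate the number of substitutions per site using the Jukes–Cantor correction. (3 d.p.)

p = 274/474 ≈ 0.578059.
d = −(3/4) ln(1 − 4p/3) = −0.75 ln(1 − 0.770745) = −0.75 ln(0.229255)
  = −0.75 × (-1.472920) = 1.104690 substitutions/site.

1.105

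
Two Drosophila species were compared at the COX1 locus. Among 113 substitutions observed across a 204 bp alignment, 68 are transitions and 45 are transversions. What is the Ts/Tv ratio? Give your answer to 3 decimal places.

R = 68/45 = 1.511111… ≈ 1.511 (to 3 d.p.).

1.511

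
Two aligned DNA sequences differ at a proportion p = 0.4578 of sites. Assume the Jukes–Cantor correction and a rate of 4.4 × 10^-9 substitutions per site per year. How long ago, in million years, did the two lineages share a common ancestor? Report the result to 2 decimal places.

d = −(3/4) ln(1 − 4p/3) = −0.75 ln(1 − 0.6104) = −0.75 ln(0.3896)
  = −0.75 × (-0.942635) = 0.706976 substitutions/site.
Under a molecular clock d = 2μt, so t = d/(2μ) = 0.706976 / (2 × 4.4 × 10^-9) = 80.34 million years.

80.34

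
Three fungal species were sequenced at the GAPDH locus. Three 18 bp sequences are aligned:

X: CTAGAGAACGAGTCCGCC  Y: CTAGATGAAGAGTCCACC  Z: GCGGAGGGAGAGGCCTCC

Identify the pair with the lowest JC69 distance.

X–Y: 4/18 differ, p = 0.222, d = 0.264.
X–Z: 8/18 differ, p = 0.444, d = 0.673.
Y–Z: 7/18 differ, p = 0.389, d = 0.548.
The smallest distance is between X and Y.

X and Y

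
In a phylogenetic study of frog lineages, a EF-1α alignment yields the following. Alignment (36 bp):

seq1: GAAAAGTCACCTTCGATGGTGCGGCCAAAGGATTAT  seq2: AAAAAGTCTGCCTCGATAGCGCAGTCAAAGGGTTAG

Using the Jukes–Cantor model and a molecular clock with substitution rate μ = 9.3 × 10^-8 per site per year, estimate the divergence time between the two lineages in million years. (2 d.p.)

1.87

The sequences differ at 10 of 36 sites (1, 9, 10, 12, 18, 20, 23, 25, 32, 36), so p = 10/36 ≈ 0.277778.
d = −(3/4) ln(1 − 4p/3) = −0.75 ln(1 − 0.370371) = −0.75 ln(0.629629)
  = −0.75 × (-0.462625) = 0.346969 substitutions/site.
Under a molecular clock d = 2μt, so t = d/(2μ) = 0.346969 / (2 × 9.3 × 10^-8) = 1.87 million years.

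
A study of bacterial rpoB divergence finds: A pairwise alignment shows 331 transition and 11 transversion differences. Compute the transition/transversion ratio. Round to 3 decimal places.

30.091

R = 331/11 = 30.090909… ≈ 30.091 (to 3 d.p.).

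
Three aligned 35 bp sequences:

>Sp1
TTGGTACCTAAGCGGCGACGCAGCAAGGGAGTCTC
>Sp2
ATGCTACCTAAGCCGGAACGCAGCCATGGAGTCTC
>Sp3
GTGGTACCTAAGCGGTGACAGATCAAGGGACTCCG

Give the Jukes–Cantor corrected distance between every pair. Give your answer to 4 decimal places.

d(Sp1,Sp2) = 0.2326, d(Sp1,Sp3) = 0.2726, d(Sp2,Sp3) = 0.5128

Sp1–Sp2: 7/35 sites differ → p = 0.2, d = −0.75 ln(1 − 0.266667) = 0.232617 ≈ 0.2326.
Sp1–Sp3: 8/35 sites differ → p ≈ 0.228571, d = −0.75 ln(1 − 0.304761) = 0.272625 ≈ 0.2726.
Sp2–Sp3: 13/35 sites differ → p ≈ 0.371429, d = −0.75 ln(1 − 0.495239) = 0.512753 ≈ 0.5128.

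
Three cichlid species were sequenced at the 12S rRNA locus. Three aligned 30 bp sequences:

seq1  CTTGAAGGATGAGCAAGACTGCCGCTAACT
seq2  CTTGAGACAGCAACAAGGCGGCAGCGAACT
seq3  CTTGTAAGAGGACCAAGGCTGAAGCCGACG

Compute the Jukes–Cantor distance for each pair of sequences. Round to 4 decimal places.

d(seq1,seq2) = 0.4408, d(seq1,seq3) = 0.4408, d(seq2,seq3) = 0.4408

seq1–seq2: 10/30 sites differ → p ≈ 0.333333, d = −0.75 ln(1 − 0.444444) = 0.440839 ≈ 0.4408.
seq1–seq3: 10/30 sites differ → p ≈ 0.333333, d = −0.75 ln(1 − 0.444444) = 0.440839 ≈ 0.4408.
seq2–seq3: 10/30 sites differ → p ≈ 0.333333, d = −0.75 ln(1 − 0.444444) = 0.440839 ≈ 0.4408.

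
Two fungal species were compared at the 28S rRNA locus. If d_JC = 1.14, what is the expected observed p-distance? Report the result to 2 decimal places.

p = (3/4)(1 − e^(−4d/3)) = 0.75 × (1 − e^(-1.52)) = 0.75 × (1 − 0.218712) = 0.585966.

0.59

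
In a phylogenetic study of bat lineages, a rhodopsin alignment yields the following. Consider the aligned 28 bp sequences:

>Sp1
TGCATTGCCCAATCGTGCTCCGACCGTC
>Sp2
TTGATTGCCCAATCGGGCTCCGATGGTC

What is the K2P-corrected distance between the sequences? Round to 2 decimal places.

0.20

Of 28 sites, 1 differences are transitions and 4 are transversions, so P = 1/28 ≈ 0.035714 and Q = 4/28 ≈ 0.142857.
Under the Kimura two-parameter model, d = −½ ln(1 − 2P − Q) − ¼ ln(1 − 2Q).
1 − 2P − Q = 0.785715, giving −½ ln(0.785715) = 0.120581.
1 − 2Q = 0.714286, giving −¼ ln(0.714286) = 0.084118.
d = 0.120581 + 0.084118 = 0.204699.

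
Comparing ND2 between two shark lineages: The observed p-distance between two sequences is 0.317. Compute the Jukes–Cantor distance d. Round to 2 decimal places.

0.41

d = −(3/4) ln(1 − 4p/3) = −0.75 ln(1 − 0.422667) = −0.75 ln(0.577333)
  = −0.75 × (-0.549336) = 0.412002 substitutions/site.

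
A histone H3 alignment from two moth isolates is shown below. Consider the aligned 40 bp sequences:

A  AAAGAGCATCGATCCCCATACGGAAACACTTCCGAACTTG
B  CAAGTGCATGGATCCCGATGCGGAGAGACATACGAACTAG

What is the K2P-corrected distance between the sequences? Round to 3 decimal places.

0.306

Of 40 sites, 2 differences are transitions and 8 are transversions, so P = 2/40 = 0.05 and Q = 8/40 = 0.2.
Under the Kimura two-parameter model, d = −½ ln(1 − 2P − Q) − ¼ ln(1 − 2Q).
1 − 2P − Q = 0.7, giving −½ ln(0.7) = 0.178337.
1 − 2Q = 0.6, giving −¼ ln(0.6) = 0.127706.
d = 0.178337 + 0.127706 = 0.306043.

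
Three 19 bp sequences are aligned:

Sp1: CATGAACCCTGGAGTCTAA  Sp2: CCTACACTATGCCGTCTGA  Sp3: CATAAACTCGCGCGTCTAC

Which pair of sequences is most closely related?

Sp1 and Sp3

Sp1–Sp2: 8/19 differ, p = 0.421, d = 0.618.
Sp1–Sp3: 6/19 differ, p = 0.316, d = 0.410.
Sp2–Sp3: 8/19 differ, p = 0.421, d = 0.618.
The smallest distance is between Sp1 and Sp3.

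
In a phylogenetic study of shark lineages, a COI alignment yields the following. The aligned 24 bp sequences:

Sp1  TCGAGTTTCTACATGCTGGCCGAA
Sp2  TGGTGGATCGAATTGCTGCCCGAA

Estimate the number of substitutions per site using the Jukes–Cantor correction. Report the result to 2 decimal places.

0.44

The sequences differ at 8 of 24 sites (2, 4, 6, 7, 10, 12, 13, 19), so p = 8/24 ≈ 0.333333.
d = −(3/4) ln(1 − 4p/3) = −0.75 ln(1 − 0.444444) = −0.75 ln(0.555556)
  = −0.75 × (-0.587786) = 0.440840 substitutions/site.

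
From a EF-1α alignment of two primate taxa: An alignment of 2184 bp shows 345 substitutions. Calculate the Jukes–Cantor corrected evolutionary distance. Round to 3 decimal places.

0.177

p = 345/2184 ≈ 0.157967.
d = −(3/4) ln(1 − 4p/3) = −0.75 ln(1 − 0.210623) = −0.75 ln(0.789377)
  = −0.75 × (-0.236511) = 0.177383 substitutions/site.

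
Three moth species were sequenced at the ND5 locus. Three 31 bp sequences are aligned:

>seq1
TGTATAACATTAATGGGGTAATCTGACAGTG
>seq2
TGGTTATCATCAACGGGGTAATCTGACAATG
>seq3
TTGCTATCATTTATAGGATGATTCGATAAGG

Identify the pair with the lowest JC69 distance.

seq1–seq2: 6/31 differ, p = 0.194, d = 0.224.
seq1–seq3: 13/31 differ, p = 0.419, d = 0.614.
seq2–seq3: 12/31 differ, p = 0.387, d = 0.544.
The smallest distance is between seq1 and seq2.

seq1 and seq2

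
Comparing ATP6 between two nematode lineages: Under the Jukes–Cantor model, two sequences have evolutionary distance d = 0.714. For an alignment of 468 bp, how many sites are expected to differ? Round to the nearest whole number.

216

Invert JC69: p = (3/4)(1 − e^(−4d/3)) = 0.75 × (1 − e^(-0.952)) = 0.75 × (1 − 0.385968) = 0.460524.
Expected differing sites = pL ≈ 0.460524 × 468 = 215.525232 ≈ 216.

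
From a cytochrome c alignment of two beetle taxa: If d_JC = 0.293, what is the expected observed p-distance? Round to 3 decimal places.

0.243

p = (3/4)(1 − e^(−4d/3)) = 0.75 × (1 − e^(-0.390667)) = 0.75 × (1 − 0.676605) = 0.242546.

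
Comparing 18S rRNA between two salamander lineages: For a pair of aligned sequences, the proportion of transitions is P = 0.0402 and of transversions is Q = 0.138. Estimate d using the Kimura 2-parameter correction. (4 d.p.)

Under the Kimura two-parameter model, d = −½ ln(1 − 2P − Q) − ¼ ln(1 − 2Q).
1 − 2P − Q = 0.7816, giving −½ ln(0.7816) = 0.123206.
1 − 2Q = 0.724, giving −¼ ln(0.724) = 0.080741.
d = 0.123206 + 0.080741 = 0.203947.

0.2039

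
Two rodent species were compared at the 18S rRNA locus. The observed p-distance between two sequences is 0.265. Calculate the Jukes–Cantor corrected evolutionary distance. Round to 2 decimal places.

d = −(3/4) ln(1 − 4p/3) = −0.75 ln(1 − 0.353333) = −0.75 ln(0.646667)
  = −0.75 × (-0.435924) = 0.326943 substitutions/site.

0.33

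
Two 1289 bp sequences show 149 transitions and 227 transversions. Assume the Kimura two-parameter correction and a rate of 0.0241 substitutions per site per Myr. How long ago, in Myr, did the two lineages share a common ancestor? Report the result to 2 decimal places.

P = 149/1289 ≈ 0.115593 and Q = 227/1289 ≈ 0.176106.
Under the Kimura two-parameter model, d = −½ ln(1 − 2P − Q) − ¼ ln(1 − 2Q).
1 − 2P − Q = 0.592708, giving −½ ln(0.592708) = 0.261527.
1 − 2Q = 0.647788, giving −¼ ln(0.647788) = 0.108548.
d = 0.261527 + 0.108548 = 0.370075.
Under a molecular clock d = 2μt, so t = d/(2μ) = 0.370075 / (2 × 0.0241) = 7.68 Myr.

7.68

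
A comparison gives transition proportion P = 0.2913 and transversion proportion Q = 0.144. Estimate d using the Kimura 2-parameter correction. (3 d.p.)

Under the Kimura two-parameter model, d = −½ ln(1 − 2P − Q) − ¼ ln(1 − 2Q).
1 − 2P − Q = 0.2734, giving −½ ln(0.2734) = 0.648410.
1 − 2Q = 0.712, giving −¼ ln(0.712) = 0.084919.
d = 0.648410 + 0.084919 = 0.733329.

0.733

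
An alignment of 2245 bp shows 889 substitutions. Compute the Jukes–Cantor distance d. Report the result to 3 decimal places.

p = 889/2245 ≈ 0.395991.
d = −(3/4) ln(1 − 4p/3) = −0.75 ln(1 − 0.527988) = −0.75 ln(0.472012)
  = −0.75 × (-0.750751) = 0.563063 substitutions/site.

0.563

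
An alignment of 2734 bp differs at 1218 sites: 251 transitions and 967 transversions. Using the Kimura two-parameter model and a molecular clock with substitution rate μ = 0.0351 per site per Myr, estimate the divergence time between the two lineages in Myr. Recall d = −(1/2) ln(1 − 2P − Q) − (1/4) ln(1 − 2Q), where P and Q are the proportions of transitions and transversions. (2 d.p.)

9.87

P = 251/2734 ≈ 0.091807 and Q = 967/2734 ≈ 0.353694.
Under the Kimura two-parameter model, d = −½ ln(1 − 2P − Q) − ¼ ln(1 − 2Q).
1 − 2P − Q = 0.462692, giving −½ ln(0.462692) = 0.385347.
1 − 2Q = 0.292612, giving −¼ ln(0.292612) = 0.307227.
d = 0.385347 + 0.307227 = 0.692574.
Under a molecular clock d = 2μt, so t = d/(2μ) = 0.692574 / (2 × 0.0351) = 9.87 Myr.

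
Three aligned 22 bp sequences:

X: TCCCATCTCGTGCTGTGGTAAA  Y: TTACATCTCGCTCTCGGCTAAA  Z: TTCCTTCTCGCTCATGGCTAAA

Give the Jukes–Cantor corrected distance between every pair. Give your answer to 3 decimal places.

d(X,Y) = 0.414, d(X,Z) = 0.497, d(Y,Z) = 0.208

X–Y: 7/22 sites differ → p ≈ 0.318182, d = −0.75 ln(1 − 0.424243) = 0.414052 ≈ 0.414.
X–Z: 8/22 sites differ → p ≈ 0.363636, d = −0.75 ln(1 − 0.484848) = 0.497470 ≈ 0.497.
Y–Z: 4/22 sites differ → p ≈ 0.181818, d = −0.75 ln(1 − 0.242424) = 0.208224 ≈ 0.208.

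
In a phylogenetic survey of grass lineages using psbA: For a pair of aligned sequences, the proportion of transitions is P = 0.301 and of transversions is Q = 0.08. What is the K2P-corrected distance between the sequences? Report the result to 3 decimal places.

0.616

Under the Kimura two-parameter model, d = −½ ln(1 − 2P − Q) − ¼ ln(1 − 2Q).
1 − 2P − Q = 0.318, giving −½ ln(0.318) = 0.572852.
1 − 2Q = 0.84, giving −¼ ln(0.84) = 0.043588.
d = 0.572852 + 0.043588 = 0.616440.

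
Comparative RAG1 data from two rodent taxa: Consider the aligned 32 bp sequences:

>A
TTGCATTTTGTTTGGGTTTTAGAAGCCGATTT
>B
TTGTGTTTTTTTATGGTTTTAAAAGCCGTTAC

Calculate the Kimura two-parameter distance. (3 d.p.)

Of 32 sites, 4 differences are transitions and 5 are transversions, so P = 4/32 = 0.125 and Q = 5/32 = 0.15625.
Under the Kimura two-parameter model, d = −½ ln(1 − 2P − Q) − ¼ ln(1 − 2Q).
1 − 2P − Q = 0.59375, giving −½ ln(0.59375) = 0.260648.
1 − 2Q = 0.6875, giving −¼ ln(0.6875) = 0.093673.
d = 0.260648 + 0.093673 = 0.354321.

0.354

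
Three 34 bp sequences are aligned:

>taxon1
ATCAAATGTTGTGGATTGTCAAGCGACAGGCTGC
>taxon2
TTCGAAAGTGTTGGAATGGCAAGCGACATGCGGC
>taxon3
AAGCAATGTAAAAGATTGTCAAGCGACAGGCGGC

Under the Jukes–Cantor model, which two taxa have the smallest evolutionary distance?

taxon1–taxon2: 9/34 differ, p = 0.265, d = 0.326.
taxon1–taxon3: 8/34 differ, p = 0.235, d = 0.282.
taxon2–taxon3: 12/34 differ, p = 0.353, d = 0.477.
The smallest distance is between taxon1 and taxon3.

taxon1 and taxon3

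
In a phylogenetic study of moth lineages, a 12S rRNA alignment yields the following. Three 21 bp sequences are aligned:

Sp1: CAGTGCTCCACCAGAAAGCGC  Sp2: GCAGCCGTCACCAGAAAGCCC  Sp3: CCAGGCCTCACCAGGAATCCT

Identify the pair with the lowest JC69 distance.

Sp1–Sp2: 8/21 differ, p = 0.381, d = 0.532.
Sp1–Sp3: 9/21 differ, p = 0.429, d = 0.635.
Sp2–Sp3: 6/21 differ, p = 0.286, d = 0.360.
The smallest distance is between Sp2 and Sp3.

Sp2 and Sp3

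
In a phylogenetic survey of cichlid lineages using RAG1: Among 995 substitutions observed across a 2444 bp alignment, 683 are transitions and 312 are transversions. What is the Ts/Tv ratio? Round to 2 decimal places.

R = 683/312 = 2.189102… ≈ 2.19 (to 2 d.p.).

2.19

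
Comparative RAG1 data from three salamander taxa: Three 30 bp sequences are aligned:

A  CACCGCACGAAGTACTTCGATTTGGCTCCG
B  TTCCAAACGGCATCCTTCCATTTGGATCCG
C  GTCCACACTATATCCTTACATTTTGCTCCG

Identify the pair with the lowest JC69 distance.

B and C

A–B: 10/30 differ, p = 0.333, d = 0.441.
A–C: 10/30 differ, p = 0.333, d = 0.441.
B–C: 8/30 differ, p = 0.267, d = 0.330.
The smallest distance is between B and C.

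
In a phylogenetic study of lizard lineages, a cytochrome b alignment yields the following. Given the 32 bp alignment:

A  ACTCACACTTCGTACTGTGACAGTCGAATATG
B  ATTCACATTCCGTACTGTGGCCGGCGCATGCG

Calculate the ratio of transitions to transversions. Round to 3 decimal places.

Transitions are A↔G and C↔T; transversions are all other mismatches.
Transitions: 6. Transversions: 3.
R = 6/3 = 2.000.

2.000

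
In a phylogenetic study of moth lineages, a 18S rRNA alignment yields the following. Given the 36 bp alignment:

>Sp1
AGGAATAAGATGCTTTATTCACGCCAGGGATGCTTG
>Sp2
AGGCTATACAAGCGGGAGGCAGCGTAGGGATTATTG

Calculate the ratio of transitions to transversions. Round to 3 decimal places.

0.063

Transitions are A↔G and C↔T; transversions are all other mismatches.
Transitions: 1. Transversions: 16.
R = 1/16 = 0.0625 ≈ 0.063 (to 3 d.p.).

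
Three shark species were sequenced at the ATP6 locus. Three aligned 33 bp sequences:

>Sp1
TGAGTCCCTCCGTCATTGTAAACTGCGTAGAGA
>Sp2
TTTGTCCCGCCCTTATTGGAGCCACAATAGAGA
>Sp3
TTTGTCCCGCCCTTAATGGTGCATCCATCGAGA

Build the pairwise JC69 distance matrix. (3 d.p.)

d(Sp1,Sp2) = 0.497, d(Sp1,Sp3) = 0.625, d(Sp2,Sp3) = 0.208

Sp1–Sp2: 12/33 sites differ → p ≈ 0.363636, d = −0.75 ln(1 − 0.484848) = 0.497470 ≈ 0.497.
Sp1–Sp3: 14/33 sites differ → p ≈ 0.424242, d = −0.75 ln(1 − 0.565656) = 0.625439 ≈ 0.625.
Sp2–Sp3: 6/33 sites differ → p ≈ 0.181818, d = −0.75 ln(1 − 0.242424) = 0.208224 ≈ 0.208.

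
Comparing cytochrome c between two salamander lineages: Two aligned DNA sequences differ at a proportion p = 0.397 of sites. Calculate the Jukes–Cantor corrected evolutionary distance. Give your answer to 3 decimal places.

0.565

d = −(3/4) ln(1 − 4p/3) = −0.75 ln(1 − 0.529333) = −0.75 ln(0.470667)
  = −0.75 × (-0.753604) = 0.565203 substitutions/site.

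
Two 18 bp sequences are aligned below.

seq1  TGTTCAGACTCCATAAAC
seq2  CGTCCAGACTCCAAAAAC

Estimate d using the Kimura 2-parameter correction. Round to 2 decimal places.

Of 18 sites, 2 differences are transitions and 1 are transversions, so P = 2/18 ≈ 0.111111 and Q = 1/18 ≈ 0.055556.
Under the Kimura two-parameter model, d = −½ ln(1 − 2P − Q) − ¼ ln(1 − 2Q).
1 − 2P − Q = 0.722222, giving −½ ln(0.722222) = 0.162711.
1 − 2Q = 0.888888, giving −¼ ln(0.888888) = 0.029446.
d = 0.162711 + 0.029446 = 0.192157.

0.19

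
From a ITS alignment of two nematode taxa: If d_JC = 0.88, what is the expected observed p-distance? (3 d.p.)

0.518

p = (3/4)(1 − e^(−4d/3)) = 0.75 × (1 − e^(-1.173333)) = 0.75 × (1 − 0.309334) = 0.518000.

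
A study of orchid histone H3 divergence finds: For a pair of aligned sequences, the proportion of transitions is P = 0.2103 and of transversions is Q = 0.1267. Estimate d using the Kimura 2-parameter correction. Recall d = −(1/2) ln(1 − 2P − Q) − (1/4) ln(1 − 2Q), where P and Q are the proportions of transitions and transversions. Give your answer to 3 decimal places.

0.469

Under the Kimura two-parameter model, d = −½ ln(1 − 2P − Q) − ¼ ln(1 − 2Q).
1 − 2P − Q = 0.4527, giving −½ ln(0.4527) = 0.396263.
1 − 2Q = 0.7466, giving −¼ ln(0.7466) = 0.073056.
d = 0.396263 + 0.073056 = 0.469319.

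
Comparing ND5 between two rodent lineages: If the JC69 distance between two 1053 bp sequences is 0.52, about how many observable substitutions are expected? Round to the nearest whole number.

Invert JC69: p = (3/4)(1 − e^(−4d/3)) = 0.75 × (1 − e^(-0.693333)) = 0.75 × (1 − 0.499907) = 0.375070.
Expected differing sites = pL ≈ 0.375070 × 1053 = 394.94871 ≈ 395.

395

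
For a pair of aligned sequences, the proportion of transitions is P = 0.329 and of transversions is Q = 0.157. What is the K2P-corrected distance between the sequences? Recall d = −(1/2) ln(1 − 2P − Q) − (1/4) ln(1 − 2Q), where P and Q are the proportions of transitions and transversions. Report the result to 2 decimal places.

0.94

Under the Kimura two-parameter model, d = −½ ln(1 − 2P − Q) − ¼ ln(1 − 2Q).
1 − 2P − Q = 0.185, giving −½ ln(0.185) = 0.843700.
1 − 2Q = 0.686, giving −¼ ln(0.686) = 0.094219.
d = 0.843700 + 0.094219 = 0.937919.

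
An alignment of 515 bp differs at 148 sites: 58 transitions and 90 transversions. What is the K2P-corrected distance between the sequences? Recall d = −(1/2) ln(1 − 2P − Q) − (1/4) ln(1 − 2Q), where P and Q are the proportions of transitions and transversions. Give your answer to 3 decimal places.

0.363

P = 58/515 ≈ 0.112621 and Q = 90/515 ≈ 0.174757.
Under the Kimura two-parameter model, d = −½ ln(1 − 2P − Q) − ¼ ln(1 − 2Q).
1 − 2P − Q = 0.600001, giving −½ ln(0.600001) = 0.255412.
1 − 2Q = 0.650486, giving −¼ ln(0.650486) = 0.107509.
d = 0.255412 + 0.107509 = 0.362921.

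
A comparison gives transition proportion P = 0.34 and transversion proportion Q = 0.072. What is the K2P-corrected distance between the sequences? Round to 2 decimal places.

Under the Kimura two-parameter model, d = −½ ln(1 − 2P − Q) − ¼ ln(1 − 2Q).
1 − 2P − Q = 0.248, giving −½ ln(0.248) = 0.697163.
1 − 2Q = 0.856, giving −¼ ln(0.856) = 0.038871.
d = 0.697163 + 0.038871 = 0.736034.

0.74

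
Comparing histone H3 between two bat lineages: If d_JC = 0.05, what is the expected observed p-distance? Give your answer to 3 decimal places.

p = (3/4)(1 − e^(−4d/3)) = 0.75 × (1 − e^(-0.066667)) = 0.75 × (1 − 0.935507) = 0.048370.

0.048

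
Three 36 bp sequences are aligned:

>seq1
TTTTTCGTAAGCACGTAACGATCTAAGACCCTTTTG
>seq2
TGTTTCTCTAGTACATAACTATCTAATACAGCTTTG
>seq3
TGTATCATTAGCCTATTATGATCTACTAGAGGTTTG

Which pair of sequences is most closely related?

seq1 and seq2

seq1–seq2: 11/36 differ, p = 0.306, d = 0.392.
seq1–seq3: 15/36 differ, p = 0.417, d = 0.608.
seq2–seq3: 12/36 differ, p = 0.333, d = 0.441.
The smallest distance is between seq1 and seq2.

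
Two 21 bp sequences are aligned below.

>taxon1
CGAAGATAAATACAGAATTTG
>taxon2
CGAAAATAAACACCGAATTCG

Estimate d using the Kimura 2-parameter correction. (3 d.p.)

0.228

Of 21 sites, 3 differences are transitions and 1 are transversions, so P = 3/21 ≈ 0.142857 and Q = 1/21 ≈ 0.047619.
Under the Kimura two-parameter model, d = −½ ln(1 − 2P − Q) − ¼ ln(1 − 2Q).
1 − 2P − Q = 0.666667, giving −½ ln(0.666667) = 0.202732.
1 − 2Q = 0.904762, giving −¼ ln(0.904762) = 0.025021.
d = 0.202732 + 0.025021 = 0.227753.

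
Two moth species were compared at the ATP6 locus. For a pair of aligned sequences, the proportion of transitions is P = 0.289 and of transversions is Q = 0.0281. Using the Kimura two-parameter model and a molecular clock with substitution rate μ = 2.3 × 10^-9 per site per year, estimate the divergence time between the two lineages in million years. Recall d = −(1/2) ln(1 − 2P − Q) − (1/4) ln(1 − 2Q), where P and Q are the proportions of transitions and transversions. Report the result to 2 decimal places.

Under the Kimura two-parameter model, d = −½ ln(1 − 2P − Q) − ¼ ln(1 − 2Q).
1 − 2P − Q = 0.3939, giving −½ ln(0.3939) = 0.465829.
1 − 2Q = 0.9438, giving −¼ ln(0.9438) = 0.014460.
d = 0.465829 + 0.014460 = 0.480289.
Under a molecular clock d = 2μt, so t = d/(2μ) = 0.480289 / (2 × 2.3 × 10^-9) = 104.41 million years.

104.41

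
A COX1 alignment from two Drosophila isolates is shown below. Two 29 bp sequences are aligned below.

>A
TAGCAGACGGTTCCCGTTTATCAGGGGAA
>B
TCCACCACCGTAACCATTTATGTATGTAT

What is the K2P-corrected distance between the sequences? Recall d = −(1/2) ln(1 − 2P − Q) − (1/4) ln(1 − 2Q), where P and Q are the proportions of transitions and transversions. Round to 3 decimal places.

1.008

Of 29 sites, 2 differences are transitions and 13 are transversions, so P = 2/29 ≈ 0.068966 and Q = 13/29 ≈ 0.448276.
Under the Kimura two-parameter model, d = −½ ln(1 − 2P − Q) − ¼ ln(1 − 2Q).
1 − 2P − Q = 0.413792, giving −½ ln(0.413792) = 0.441196.
1 − 2Q = 0.103448, giving −¼ ln(0.103448) = 0.567172.
d = 0.441196 + 0.567172 = 1.008368.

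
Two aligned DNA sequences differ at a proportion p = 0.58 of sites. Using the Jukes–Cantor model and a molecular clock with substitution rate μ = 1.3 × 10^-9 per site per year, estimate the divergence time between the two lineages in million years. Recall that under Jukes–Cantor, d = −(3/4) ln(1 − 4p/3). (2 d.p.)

428.16

d = −(3/4) ln(1 − 4p/3) = −0.75 ln(1 − 0.773333) = −0.75 ln(0.226667)
  = −0.75 × (-1.484273) = 1.113205 substitutions/site.
Under a molecular clock d = 2μt, so t = d/(2μ) = 1.113205 / (2 × 1.3 × 10^-9) = 428.16 million years.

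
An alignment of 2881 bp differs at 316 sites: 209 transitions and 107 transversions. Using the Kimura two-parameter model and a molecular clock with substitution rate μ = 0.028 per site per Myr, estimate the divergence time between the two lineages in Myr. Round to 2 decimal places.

2.14

P = 209/2881 ≈ 0.072544 and Q = 107/2881 ≈ 0.03714.
Under the Kimura two-parameter model, d = −½ ln(1 − 2P − Q) − ¼ ln(1 − 2Q).
1 − 2P − Q = 0.817772, giving −½ ln(0.817772) = 0.100586.
1 − 2Q = 0.92572, giving −¼ ln(0.92572) = 0.019296.
d = 0.100586 + 0.019296 = 0.119882.
Under a molecular clock d = 2μt, so t = d/(2μ) = 0.119882 / (2 × 0.028) = 2.14 Myr.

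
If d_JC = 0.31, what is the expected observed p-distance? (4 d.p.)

p = (3/4)(1 − e^(−4d/3)) = 0.75 × (1 − e^(-0.413333)) = 0.75 × (1 − 0.661442) = 0.253919.

0.2539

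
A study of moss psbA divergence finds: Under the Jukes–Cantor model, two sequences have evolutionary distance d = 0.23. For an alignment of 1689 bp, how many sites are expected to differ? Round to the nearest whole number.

335

Invert JC69: p = (3/4)(1 − e^(−4d/3)) = 0.75 × (1 − e^(-0.306667)) = 0.75 × (1 − 0.735896) = 0.198078.
Expected differing sites = pL ≈ 0.198078 × 1689 = 334.553742 ≈ 335.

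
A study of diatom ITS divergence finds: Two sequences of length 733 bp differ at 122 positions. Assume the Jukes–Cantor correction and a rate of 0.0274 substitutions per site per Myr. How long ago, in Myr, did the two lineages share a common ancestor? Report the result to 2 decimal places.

p = 122/733 ≈ 0.166439.
d = −(3/4) ln(1 − 4p/3) = −0.75 ln(1 − 0.221919) = −0.75 ln(0.778081)
  = −0.75 × (-0.250925) = 0.188194 substitutions/site.
Under a molecular clock d = 2μt, so t = d/(2μ) = 0.188194 / (2 × 0.0274) = 3.43 Myr.

3.43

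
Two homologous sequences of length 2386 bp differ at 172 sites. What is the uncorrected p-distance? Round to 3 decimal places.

0.072

p = 172/2386 = 0.072087… ≈ 0.072 (to 3 d.p.).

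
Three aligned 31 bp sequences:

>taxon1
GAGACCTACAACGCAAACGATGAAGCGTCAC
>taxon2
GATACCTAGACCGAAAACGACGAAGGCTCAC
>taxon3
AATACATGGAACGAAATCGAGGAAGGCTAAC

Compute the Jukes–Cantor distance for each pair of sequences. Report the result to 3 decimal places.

d(taxon1,taxon2) = 0.269, d(taxon1,taxon3) = 0.481, d(taxon2,taxon3) = 0.269

taxon1–taxon2: 7/31 sites differ → p ≈ 0.225806, d = −0.75 ln(1 − 0.301075) = 0.268659 ≈ 0.269.
taxon1–taxon3: 11/31 sites differ → p ≈ 0.354839, d = −0.75 ln(1 − 0.473119) = 0.480585 ≈ 0.481.
taxon2–taxon3: 7/31 sites differ → p ≈ 0.225806, d = −0.75 ln(1 − 0.301075) = 0.268659 ≈ 0.269.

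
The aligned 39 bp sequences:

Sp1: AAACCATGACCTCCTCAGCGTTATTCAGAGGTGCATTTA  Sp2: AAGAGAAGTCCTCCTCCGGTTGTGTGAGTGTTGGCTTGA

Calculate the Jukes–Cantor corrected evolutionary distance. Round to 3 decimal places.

The sequences differ at 17 of 39 sites, so p = 17/39 ≈ 0.435897.
d = −(3/4) ln(1 − 4p/3) = −0.75 ln(1 − 0.581196) = −0.75 ln(0.418804)
  = −0.75 × (-0.870352) = 0.652764 substitutions/site.

0.653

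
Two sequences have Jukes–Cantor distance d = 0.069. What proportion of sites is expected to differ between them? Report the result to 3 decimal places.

0.066

p = (3/4)(1 − e^(−4d/3)) = 0.75 × (1 − e^(-0.092)) = 0.75 × (1 − 0.912105) = 0.065921.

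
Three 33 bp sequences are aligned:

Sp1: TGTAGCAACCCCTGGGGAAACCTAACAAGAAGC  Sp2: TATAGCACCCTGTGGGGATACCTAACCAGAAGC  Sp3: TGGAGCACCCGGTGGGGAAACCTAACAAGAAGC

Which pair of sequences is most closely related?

Sp1 and Sp3

Sp1–Sp2: 6/33 differ, p = 0.182, d = 0.208.
Sp1–Sp3: 4/33 differ, p = 0.121, d = 0.132.
Sp2–Sp3: 5/33 differ, p = 0.152, d = 0.169.
The smallest distance is between Sp1 and Sp3.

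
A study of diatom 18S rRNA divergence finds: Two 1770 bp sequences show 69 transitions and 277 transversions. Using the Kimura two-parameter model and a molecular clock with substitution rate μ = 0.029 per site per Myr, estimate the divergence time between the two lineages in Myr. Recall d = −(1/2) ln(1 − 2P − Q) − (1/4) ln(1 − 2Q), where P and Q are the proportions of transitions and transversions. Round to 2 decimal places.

P = 69/1770 ≈ 0.038983 and Q = 277/1770 ≈ 0.156497.
Under the Kimura two-parameter model, d = −½ ln(1 − 2P − Q) − ¼ ln(1 − 2Q).
1 − 2P − Q = 0.765537, giving −½ ln(0.765537) = 0.133589.
1 − 2Q = 0.687006, giving −¼ ln(0.687006) = 0.093853.
d = 0.133589 + 0.093853 = 0.227442.
Under a molecular clock d = 2μt, so t = d/(2μ) = 0.227442 / (2 × 0.029) = 3.92 Myr.

3.92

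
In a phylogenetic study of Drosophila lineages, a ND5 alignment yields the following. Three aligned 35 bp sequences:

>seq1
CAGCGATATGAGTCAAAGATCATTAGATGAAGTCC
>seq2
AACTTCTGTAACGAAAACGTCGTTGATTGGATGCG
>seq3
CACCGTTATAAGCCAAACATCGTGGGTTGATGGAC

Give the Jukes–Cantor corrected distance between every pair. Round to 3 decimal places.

seq1–seq2: 20/35 sites differ → p ≈ 0.571429, d = −0.75 ln(1 − 0.761905) = 1.076314 ≈ 1.076.
seq1–seq3: 12/35 sites differ → p ≈ 0.342857, d = −0.75 ln(1 − 0.457143) = 0.458182 ≈ 0.458.
seq2–seq3: 16/35 sites differ → p ≈ 0.457143, d = −0.75 ln(1 − 0.609524) = 0.705292 ≈ 0.705.

d(seq1,seq2) = 1.076, d(seq1,seq3) = 0.458, d(seq2,seq3) = 0.705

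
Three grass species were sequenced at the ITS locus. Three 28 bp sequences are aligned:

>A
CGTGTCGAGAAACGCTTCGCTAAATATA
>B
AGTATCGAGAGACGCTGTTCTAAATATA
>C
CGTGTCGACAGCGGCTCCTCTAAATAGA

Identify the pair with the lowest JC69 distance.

A and B

A–B: 6/28 differ, p = 0.214, d = 0.252.
A–C: 7/28 differ, p = 0.250, d = 0.304.
B–C: 8/28 differ, p = 0.286, d = 0.360.
The smallest distance is between A and B.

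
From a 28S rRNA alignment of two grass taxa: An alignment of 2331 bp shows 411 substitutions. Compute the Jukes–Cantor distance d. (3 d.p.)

p = 411/2331 ≈ 0.176319.
d = −(3/4) ln(1 − 4p/3) = −0.75 ln(1 − 0.235092) = −0.75 ln(0.764908)
  = −0.75 × (-0.268000) = 0.201000 substitutions/site.

0.201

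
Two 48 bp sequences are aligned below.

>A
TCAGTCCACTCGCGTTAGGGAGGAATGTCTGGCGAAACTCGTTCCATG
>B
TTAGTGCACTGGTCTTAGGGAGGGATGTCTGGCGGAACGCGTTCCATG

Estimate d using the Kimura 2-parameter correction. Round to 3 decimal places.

0.189

Of 48 sites, 4 differences are transitions and 4 are transversions, so P = 4/48 ≈ 0.083333 and Q = 4/48 ≈ 0.083333.
Under the Kimura two-parameter model, d = −½ ln(1 − 2P − Q) − ¼ ln(1 − 2Q).
1 − 2P − Q = 0.750001, giving −½ ln(0.750001) = 0.143840.
1 − 2Q = 0.833334, giving −¼ ln(0.833334) = 0.045580.
d = 0.143840 + 0.045580 = 0.189420.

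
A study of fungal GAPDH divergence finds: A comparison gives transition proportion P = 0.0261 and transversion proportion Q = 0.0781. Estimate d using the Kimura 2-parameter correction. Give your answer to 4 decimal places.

0.1123

Under the Kimura two-parameter model, d = −½ ln(1 − 2P − Q) − ¼ ln(1 − 2Q).
1 − 2P − Q = 0.8697, giving −½ ln(0.8697) = 0.069803.
1 − 2Q = 0.8438, giving −¼ ln(0.8438) = 0.042460.
d = 0.069803 + 0.042460 = 0.112263.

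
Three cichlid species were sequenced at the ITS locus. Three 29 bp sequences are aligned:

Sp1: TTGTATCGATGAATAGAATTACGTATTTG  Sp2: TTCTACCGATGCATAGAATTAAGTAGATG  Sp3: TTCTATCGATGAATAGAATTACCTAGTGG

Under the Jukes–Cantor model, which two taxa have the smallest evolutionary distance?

Sp1 and Sp3

Sp1–Sp2: 6/29 differ, p = 0.207, d = 0.242.
Sp1–Sp3: 4/29 differ, p = 0.138, d = 0.152.
Sp2–Sp3: 6/29 differ, p = 0.207, d = 0.242.
The smallest distance is between Sp1 and Sp3.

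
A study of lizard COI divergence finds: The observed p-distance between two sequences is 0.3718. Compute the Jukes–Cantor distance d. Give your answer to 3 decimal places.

d = −(3/4) ln(1 − 4p/3) = −0.75 ln(1 − 0.495733) = −0.75 ln(0.504267)
  = −0.75 × (-0.684649) = 0.513487 substitutions/site.

0.513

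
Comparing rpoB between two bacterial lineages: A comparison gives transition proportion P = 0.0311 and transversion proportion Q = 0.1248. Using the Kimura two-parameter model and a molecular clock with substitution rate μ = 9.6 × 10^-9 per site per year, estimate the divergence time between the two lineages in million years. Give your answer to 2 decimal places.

9.13

Under the Kimura two-parameter model, d = −½ ln(1 − 2P − Q) − ¼ ln(1 − 2Q).
1 − 2P − Q = 0.813, giving −½ ln(0.813) = 0.103512.
1 − 2Q = 0.7504, giving −¼ ln(0.7504) = 0.071787.
d = 0.103512 + 0.071787 = 0.175299.
Under a molecular clock d = 2μt, so t = d/(2μ) = 0.175299 / (2 × 9.6 × 10^-9) = 9.13 million years.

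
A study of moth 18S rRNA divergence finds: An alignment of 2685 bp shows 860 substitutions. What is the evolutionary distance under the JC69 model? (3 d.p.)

0.418

p = 860/2685 ≈ 0.320298.
d = −(3/4) ln(1 − 4p/3) = −0.75 ln(1 − 0.427064) = −0.75 ln(0.572936)
  = −0.75 × (-0.556981) = 0.417736 substitutions/site.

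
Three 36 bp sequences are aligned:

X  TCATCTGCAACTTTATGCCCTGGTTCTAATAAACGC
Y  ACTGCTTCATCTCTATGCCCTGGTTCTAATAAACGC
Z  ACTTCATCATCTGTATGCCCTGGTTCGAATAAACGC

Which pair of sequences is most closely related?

X–Y: 6/36 differ, p = 0.167, d = 0.188.
X–Z: 7/36 differ, p = 0.194, d = 0.225.
Y–Z: 4/36 differ, p = 0.111, d = 0.120.
The smallest distance is between Y and Z.

Y and Z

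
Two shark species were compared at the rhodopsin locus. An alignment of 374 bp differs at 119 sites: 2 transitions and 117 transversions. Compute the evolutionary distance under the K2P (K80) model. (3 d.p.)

0.441

P = 2/374 ≈ 0.005348 and Q = 117/374 ≈ 0.312834.
Under the Kimura two-parameter model, d = −½ ln(1 − 2P − Q) − ¼ ln(1 − 2Q).
1 − 2P − Q = 0.67647, giving −½ ln(0.67647) = 0.195434.
1 − 2Q = 0.374332, giving −¼ ln(0.374332) = 0.245653.
d = 0.195434 + 0.245653 = 0.441087.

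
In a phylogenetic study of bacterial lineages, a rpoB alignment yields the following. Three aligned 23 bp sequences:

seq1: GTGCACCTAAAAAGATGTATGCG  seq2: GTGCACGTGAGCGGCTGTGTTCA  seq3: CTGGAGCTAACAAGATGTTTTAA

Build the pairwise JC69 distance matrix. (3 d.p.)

seq1–seq2: 9/23 sites differ → p ≈ 0.391304, d = −0.75 ln(1 − 0.521739) = 0.553199 ≈ 0.553.
seq1–seq3: 8/23 sites differ → p ≈ 0.347826, d = −0.75 ln(1 − 0.463768) = 0.467391 ≈ 0.467.
seq2–seq3: 11/23 sites differ → p ≈ 0.478261, d = −0.75 ln(1 − 0.637681) = 0.761423 ≈ 0.761.

d(seq1,seq2) = 0.553, d(seq1,seq3) = 0.467, d(seq2,seq3) = 0.761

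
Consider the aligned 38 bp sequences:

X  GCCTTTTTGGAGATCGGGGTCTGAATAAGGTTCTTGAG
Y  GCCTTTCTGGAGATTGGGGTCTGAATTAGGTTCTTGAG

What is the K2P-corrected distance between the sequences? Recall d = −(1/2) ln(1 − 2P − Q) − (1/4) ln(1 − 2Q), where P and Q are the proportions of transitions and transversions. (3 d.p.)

0.084

Of 38 sites, 2 differences are transitions and 1 are transversions, so P = 2/38 ≈ 0.052632 and Q = 1/38 ≈ 0.026316.
Under the Kimura two-parameter model, d = −½ ln(1 − 2P − Q) − ¼ ln(1 − 2Q).
1 − 2P − Q = 0.86842, giving −½ ln(0.86842) = 0.070540.
1 − 2Q = 0.947368, giving −¼ ln(0.947368) = 0.013517.
d = 0.070540 + 0.013517 = 0.084057.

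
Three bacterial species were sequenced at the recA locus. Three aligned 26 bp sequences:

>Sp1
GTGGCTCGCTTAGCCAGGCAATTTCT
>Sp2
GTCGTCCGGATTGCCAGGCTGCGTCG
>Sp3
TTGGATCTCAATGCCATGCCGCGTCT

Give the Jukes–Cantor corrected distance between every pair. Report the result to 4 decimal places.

Sp1–Sp2: 11/26 sites differ → p ≈ 0.423077, d = −0.75 ln(1 − 0.564103) = 0.622762 ≈ 0.6228.
Sp1–Sp3: 11/26 sites differ → p ≈ 0.423077, d = −0.75 ln(1 − 0.564103) = 0.622762 ≈ 0.6228.
Sp2–Sp3: 10/26 sites differ → p ≈ 0.384615, d = −0.75 ln(1 − 0.51282) = 0.539341 ≈ 0.5393.

d(Sp1,Sp2) = 0.6228, d(Sp1,Sp3) = 0.6228, d(Sp2,Sp3) = 0.5393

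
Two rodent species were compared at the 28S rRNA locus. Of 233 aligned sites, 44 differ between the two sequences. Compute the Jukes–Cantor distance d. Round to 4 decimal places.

0.2176

p = 44/233 ≈ 0.188841.
d = −(3/4) ln(1 − 4p/3) = −0.75 ln(1 − 0.251788) = −0.75 ln(0.748212)
  = −0.75 × (-0.290069) = 0.217552 substitutions/site.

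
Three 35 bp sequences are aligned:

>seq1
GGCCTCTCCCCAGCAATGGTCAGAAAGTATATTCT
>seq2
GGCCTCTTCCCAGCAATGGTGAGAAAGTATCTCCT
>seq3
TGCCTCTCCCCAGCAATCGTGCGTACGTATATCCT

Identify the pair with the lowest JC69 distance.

seq1–seq2: 4/35 differ, p = 0.114, d = 0.124.
seq1–seq3: 7/35 differ, p = 0.200, d = 0.233.
seq2–seq3: 7/35 differ, p = 0.200, d = 0.233.
The smallest distance is between seq1 and seq2.

seq1 and seq2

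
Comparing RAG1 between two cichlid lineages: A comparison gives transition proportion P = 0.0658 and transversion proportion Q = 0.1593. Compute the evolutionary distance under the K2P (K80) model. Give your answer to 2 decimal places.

Under the Kimura two-parameter model, d = −½ ln(1 − 2P − Q) − ¼ ln(1 − 2Q).
1 − 2P − Q = 0.7091, giving −½ ln(0.7091) = 0.171879.
1 − 2Q = 0.6814, giving −¼ ln(0.6814) = 0.095901.
d = 0.171879 + 0.095901 = 0.267780.

0.27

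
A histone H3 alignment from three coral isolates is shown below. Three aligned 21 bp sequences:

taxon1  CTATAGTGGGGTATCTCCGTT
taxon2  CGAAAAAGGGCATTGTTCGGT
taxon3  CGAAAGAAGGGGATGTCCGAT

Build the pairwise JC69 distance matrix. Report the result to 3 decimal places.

taxon1–taxon2: 10/21 sites differ → p ≈ 0.47619, d = −0.75 ln(1 − 0.63492) = 0.755729 ≈ 0.756.
taxon1–taxon3: 7/21 sites differ → p ≈ 0.333333, d = −0.75 ln(1 − 0.444444) = 0.440839 ≈ 0.441.
taxon2–taxon3: 7/21 sites differ → p ≈ 0.333333, d = −0.75 ln(1 − 0.444444) = 0.440839 ≈ 0.441.

d(taxon1,taxon2) = 0.756, d(taxon1,taxon3) = 0.441, d(taxon2,taxon3) = 0.441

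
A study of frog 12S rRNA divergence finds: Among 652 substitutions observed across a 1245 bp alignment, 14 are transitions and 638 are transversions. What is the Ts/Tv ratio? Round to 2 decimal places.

R = 14/638 = 0.021943… ≈ 0.02 (to 2 d.p.).

0.02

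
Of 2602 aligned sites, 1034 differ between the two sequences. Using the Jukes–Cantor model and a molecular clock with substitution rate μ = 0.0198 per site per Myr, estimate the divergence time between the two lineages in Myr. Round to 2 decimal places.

p = 1034/2602 ≈ 0.397387.
d = −(3/4) ln(1 − 4p/3) = −0.75 ln(1 − 0.529849) = −0.75 ln(0.470151)
  = −0.75 × (-0.754701) = 0.566026 substitutions/site.
Under a molecular clock d = 2μt, so t = d/(2μ) = 0.566026 / (2 × 0.0198) = 14.29 Myr.

14.29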